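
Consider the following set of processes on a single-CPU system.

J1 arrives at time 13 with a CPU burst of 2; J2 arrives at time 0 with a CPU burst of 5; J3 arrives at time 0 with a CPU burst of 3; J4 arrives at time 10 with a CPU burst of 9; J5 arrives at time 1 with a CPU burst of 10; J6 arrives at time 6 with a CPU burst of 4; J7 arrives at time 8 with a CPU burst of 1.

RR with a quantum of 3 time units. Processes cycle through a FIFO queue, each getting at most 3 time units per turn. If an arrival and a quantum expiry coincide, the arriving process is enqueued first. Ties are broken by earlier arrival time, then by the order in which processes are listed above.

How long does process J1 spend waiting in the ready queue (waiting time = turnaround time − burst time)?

Timeline: | J2 0-3 | J3 3-6 | J5 6-9 | J2 9-11 | J6 11-14 | J7 14-15 | J5 15-18 | J4 18-21 | J1 21-23 | J6 23-24 | J5 24-27 | J4 27-30 | J5 30-31 | J4 31-34 |
Completion: J1=23  J2=11  J3=6  J4=34  J5=31  J6=24  J7=15
Turnaround (C−A): J1=10  J2=11  J3=6  J4=24  J5=30  J6=18  J7=7
Waiting(J1) = turnaround − burst = 10 − 2 = 8

8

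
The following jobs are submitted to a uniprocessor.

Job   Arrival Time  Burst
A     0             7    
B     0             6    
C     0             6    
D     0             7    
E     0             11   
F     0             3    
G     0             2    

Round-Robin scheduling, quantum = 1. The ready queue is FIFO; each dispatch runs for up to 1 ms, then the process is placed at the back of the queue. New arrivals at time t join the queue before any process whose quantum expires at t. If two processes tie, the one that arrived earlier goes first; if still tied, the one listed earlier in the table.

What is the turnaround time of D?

Timeline: | A 0-1 | B 1-2 | C 2-3 | D 3-4 | E 4-5 | F 5-6 | G 6-7 | A 7-8 | B 8-9 | C 9-10 | D 10-11 | E 11-12 | F 12-13 | G 13-14 | A 14-15 | B 15-16 | C 16-17 | D 17-18 | E 18-19 | F 19-20 | A 20-21 | B 21-22 | C 22-23 | D 23-24 | E 24-25 | A 25-26 | B 26-27 | C 27-28 | D 28-29 | E 29-30 | A 30-31 | B 31-32 | C 32-33 | D 33-34 | E 34-35 | A 35-36 | D 36-37 | E 37-42 |
Completion: A=36  B=32  C=33  D=37  E=42  F=20  G=14
Turnaround(D) = completion − arrival = 37 − 0 = 37

37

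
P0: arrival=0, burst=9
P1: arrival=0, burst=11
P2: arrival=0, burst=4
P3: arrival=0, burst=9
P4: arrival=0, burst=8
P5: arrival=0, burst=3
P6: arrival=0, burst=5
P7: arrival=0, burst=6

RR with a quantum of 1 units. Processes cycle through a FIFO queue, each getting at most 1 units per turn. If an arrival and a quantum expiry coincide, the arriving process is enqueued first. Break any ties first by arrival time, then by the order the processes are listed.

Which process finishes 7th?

Schedule: | P0 0-1 | P1 1-2 | P2 2-3 | P3 3-4 | P4 4-5 | P5 5-6 | P6 6-7 | P7 7-8 | P0 8-9 | P1 9-10 | P2 10-11 | P3 11-12 | P4 12-13 | P5 13-14 | P6 14-15 | P7 15-16 | P0 16-17 | P1 17-18 | P2 18-19 | P3 19-20 | P4 20-21 | P5 21-22 | P6 22-23 | P7 23-24 | P0 24-25 | P1 25-26 | P2 26-27 | P3 27-28 | P4 28-29 | P6 29-30 | P7 30-31 | P0 31-32 | P1 32-33 | P3 33-34 | P4 34-35 | P6 35-36 | P7 36-37 | P0 37-38 | P1 38-39 | P3 39-40 | P4 40-41 | P7 41-42 | P0 42-43 | P1 43-44 | P3 44-45 | P4 45-46 | P0 46-47 | P1 47-48 | P3 48-49 | P4 49-50 | P0 50-51 | P1 51-52 | P3 52-53 | P1 53-55 |
Completion: P0=51  P1=55  P2=27  P3=53  P4=50  P5=22  P6=36  P7=42
Turnaround (C−A): P0=51  P1=55  P2=27  P3=53  P4=50  P5=22  P6=36  P7=42
Finish order: P5 → P2 → P6 → P7 → P4 → P0 → P3 → P1

P3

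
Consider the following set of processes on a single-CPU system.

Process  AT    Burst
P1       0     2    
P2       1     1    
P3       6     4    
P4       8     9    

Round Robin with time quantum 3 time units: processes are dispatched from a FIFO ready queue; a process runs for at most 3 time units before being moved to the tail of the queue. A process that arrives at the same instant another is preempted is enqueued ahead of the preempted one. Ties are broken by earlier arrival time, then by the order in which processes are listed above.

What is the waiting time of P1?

Schedule: | P1 0-2 | P2 2-3 | idle 3-6 | P3 6-9 | P4 9-12 | P3 12-13 | P4 13-19 |
Completion: P1=2  P2=3  P3=13  P4=19
Turnaround (C−A): P1=2  P2=2  P3=7  P4=11
Waiting(P1) = turnaround − burst = 2 − 2 = 0

0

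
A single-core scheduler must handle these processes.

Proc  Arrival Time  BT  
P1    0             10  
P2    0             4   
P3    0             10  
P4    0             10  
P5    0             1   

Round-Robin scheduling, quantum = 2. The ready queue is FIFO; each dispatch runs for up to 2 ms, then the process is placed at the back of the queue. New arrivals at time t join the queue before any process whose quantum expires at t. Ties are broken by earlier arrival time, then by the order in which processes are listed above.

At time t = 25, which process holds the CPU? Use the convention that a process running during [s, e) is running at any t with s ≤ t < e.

P3

Timeline: | P1 0-2 | P2 2-4 | P3 4-6 | P4 6-8 | P5 8-9 | P1 9-11 | P2 11-13 | P3 13-15 | P4 15-17 | P1 17-19 | P3 19-21 | P4 21-23 | P1 23-25 | P3 25-27 | P4 27-29 | P1 29-31 | P3 31-33 | P4 33-35 |
Completion: P1=31  P2=13  P3=33  P4=35  P5=9
Turnaround (C−A): P1=31  P2=13  P3=33  P4=35  P5=9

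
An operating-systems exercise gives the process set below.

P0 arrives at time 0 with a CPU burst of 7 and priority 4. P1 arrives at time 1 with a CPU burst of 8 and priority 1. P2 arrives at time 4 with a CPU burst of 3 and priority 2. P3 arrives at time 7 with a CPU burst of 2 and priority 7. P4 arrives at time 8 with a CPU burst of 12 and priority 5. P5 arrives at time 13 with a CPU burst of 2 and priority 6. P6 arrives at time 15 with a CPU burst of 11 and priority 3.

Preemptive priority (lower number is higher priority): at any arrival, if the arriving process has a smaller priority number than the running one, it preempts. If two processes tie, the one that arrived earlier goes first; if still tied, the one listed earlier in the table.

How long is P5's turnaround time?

Schedule: | P0 0-1 | P1 1-9 | P2 9-12 | P0 12-15 | P6 15-26 | P0 26-29 | P4 29-41 | P5 41-43 | P3 43-45 |
Completion: P0=29  P1=9  P2=12  P3=45  P4=41  P5=43  P6=26
Turnaround(P5) = completion − arrival = 43 − 13 = 30

30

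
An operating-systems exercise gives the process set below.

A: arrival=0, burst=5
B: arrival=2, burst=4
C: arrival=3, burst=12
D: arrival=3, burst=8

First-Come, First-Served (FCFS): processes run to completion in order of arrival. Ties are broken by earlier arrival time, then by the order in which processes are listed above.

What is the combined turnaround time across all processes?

56

Timeline: | A 0-5 | B 5-9 | C 9-21 | D 21-29 |
Completion: A=5  B=9  C=21  D=29
Turnaround (C−A): A=5  B=7  C=18  D=26
Turnaround = completion − arrival: A=5, B=7, C=18, D=26
Total turnaround = 5 + 7 + 18 + 26 = 56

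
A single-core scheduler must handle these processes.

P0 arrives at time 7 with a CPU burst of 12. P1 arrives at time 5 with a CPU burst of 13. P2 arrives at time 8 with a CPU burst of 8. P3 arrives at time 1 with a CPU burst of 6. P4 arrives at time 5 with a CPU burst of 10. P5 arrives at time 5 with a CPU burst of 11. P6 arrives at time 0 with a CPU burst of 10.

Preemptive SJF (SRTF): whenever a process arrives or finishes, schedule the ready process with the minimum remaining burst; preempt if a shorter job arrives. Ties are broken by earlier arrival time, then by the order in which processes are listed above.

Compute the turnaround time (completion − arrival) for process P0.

Timeline: | P6 0-1 | P3 1-7 | P6 7-16 | P2 16-24 | P4 24-34 | P5 34-45 | P0 45-57 | P1 57-70 |
Completion: P0=57  P1=70  P2=24  P3=7  P4=34  P5=45  P6=16
Turnaround (C−A): P0=50  P1=65  P2=16  P3=6  P4=29  P5=40  P6=16
Turnaround(P0) = completion − arrival = 57 − 7 = 50

50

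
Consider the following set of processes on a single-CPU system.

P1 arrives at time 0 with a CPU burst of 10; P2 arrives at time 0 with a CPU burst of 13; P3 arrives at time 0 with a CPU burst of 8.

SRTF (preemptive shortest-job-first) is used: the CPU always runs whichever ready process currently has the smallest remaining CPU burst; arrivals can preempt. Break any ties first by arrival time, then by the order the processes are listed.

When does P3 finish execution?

Schedule: | P3 0-8 | P1 8-18 | P2 18-31 |
Completion: P1=18  P2=31  P3=8

8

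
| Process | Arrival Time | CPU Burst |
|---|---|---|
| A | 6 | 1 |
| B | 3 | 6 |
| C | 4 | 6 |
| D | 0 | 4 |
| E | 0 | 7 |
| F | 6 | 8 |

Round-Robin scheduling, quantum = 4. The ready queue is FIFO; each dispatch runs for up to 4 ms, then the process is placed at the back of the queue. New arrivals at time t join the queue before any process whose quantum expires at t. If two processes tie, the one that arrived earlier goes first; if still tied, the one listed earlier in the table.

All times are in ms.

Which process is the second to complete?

A

Gantt: | D 0-4 | E 4-8 | B 8-12 | C 12-16 | A 16-17 | F 17-21 | E 21-24 | B 24-26 | C 26-28 | F 28-32 |
Completion: A=17  B=26  C=28  D=4  E=24  F=32
Finish order: D → A → E → B → C → F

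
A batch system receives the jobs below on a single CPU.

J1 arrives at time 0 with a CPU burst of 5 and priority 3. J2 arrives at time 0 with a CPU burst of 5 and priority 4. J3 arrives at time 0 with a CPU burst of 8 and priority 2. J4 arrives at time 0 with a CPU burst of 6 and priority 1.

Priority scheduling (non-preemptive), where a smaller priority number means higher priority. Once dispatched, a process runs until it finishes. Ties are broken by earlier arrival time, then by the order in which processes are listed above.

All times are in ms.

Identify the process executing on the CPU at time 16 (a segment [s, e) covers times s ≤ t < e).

Schedule: | J4 0-6 | J3 6-14 | J1 14-19 | J2 19-24 |
Completion: J1=19  J2=24  J3=14  J4=6

J1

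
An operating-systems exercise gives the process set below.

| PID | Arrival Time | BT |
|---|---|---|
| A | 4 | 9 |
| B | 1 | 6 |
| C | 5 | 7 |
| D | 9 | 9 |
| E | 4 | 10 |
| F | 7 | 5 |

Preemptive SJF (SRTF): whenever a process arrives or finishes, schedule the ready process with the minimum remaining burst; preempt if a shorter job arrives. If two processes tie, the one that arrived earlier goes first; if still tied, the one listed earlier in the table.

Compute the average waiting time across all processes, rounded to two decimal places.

12.33

Gantt: | idle 0-1 | B 1-7 | F 7-12 | C 12-19 | A 19-28 | D 28-37 | E 37-47 |
Completion: A=28  B=7  C=19  D=37  E=47  F=12
Waiting times: A=15, B=0, C=7, D=19, E=33, F=0
Average waiting = (15+0+7+19+33+0) / 6 = 74/6 = 12.33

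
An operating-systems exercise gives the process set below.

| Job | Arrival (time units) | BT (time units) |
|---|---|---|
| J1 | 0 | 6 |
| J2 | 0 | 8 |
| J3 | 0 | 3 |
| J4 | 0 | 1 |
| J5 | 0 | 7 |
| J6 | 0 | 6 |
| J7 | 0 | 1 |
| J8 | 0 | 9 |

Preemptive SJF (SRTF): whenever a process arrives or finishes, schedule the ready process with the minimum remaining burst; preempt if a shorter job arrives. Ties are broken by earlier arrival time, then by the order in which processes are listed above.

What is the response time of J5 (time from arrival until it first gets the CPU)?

17

Schedule: | J4 0-1 | J7 1-2 | J3 2-5 | J1 5-11 | J6 11-17 | J5 17-24 | J2 24-32 | J8 32-41 |
Completion: J1=11  J2=32  J3=5  J4=1  J5=24  J6=17  J7=2  J8=41
Turnaround (C−A): J1=11  J2=32  J3=5  J4=1  J5=24  J6=17  J7=2  J8=41
Response(J5) = first start − arrival = 17 − 0 = 17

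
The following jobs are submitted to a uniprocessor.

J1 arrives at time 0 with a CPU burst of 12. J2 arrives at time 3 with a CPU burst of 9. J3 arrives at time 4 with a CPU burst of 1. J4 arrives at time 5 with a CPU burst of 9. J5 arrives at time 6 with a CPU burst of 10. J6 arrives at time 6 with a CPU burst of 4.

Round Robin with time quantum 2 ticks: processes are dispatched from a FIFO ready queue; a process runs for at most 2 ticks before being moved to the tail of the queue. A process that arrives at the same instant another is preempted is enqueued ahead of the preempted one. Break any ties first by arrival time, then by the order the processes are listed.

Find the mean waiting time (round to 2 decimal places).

21.67

Gantt: | J1 0-4 | J2 4-6 | J3 6-7 | J1 7-9 | J4 9-11 | J5 11-13 | J6 13-15 | J2 15-17 | J1 17-19 | J4 19-21 | J5 21-23 | J6 23-25 | J2 25-27 | J1 27-29 | J4 29-31 | J5 31-33 | J2 33-35 | J1 35-37 | J4 37-39 | J5 39-41 | J2 41-42 | J4 42-43 | J5 43-45 |
Completion: J1=37  J2=42  J3=7  J4=43  J5=45  J6=25
Waiting times: J1=25, J2=30, J3=2, J4=29, J5=29, J6=15
Average waiting = (25+30+2+29+29+15) / 6 = 130/6 = 21.67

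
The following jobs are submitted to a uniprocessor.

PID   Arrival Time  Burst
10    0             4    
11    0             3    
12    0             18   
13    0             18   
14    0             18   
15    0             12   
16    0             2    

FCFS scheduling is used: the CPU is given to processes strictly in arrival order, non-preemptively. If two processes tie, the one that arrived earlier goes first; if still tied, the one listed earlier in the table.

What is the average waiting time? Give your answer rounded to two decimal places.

30.43

Gantt: | 10 0-4 | 11 4-7 | 12 7-25 | 13 25-43 | 14 43-61 | 15 61-73 | 16 73-75 |
Completion: 10=4  11=7  12=25  13=43  14=61  15=73  16=75
Turnaround (C−A): 10=4  11=7  12=25  13=43  14=61  15=73  16=75
Waiting times: 10=0, 11=4, 12=7, 13=25, 14=43, 15=61, 16=73
Average waiting = (0+4+7+25+43+61+73) / 7 = 213/7 = 30.43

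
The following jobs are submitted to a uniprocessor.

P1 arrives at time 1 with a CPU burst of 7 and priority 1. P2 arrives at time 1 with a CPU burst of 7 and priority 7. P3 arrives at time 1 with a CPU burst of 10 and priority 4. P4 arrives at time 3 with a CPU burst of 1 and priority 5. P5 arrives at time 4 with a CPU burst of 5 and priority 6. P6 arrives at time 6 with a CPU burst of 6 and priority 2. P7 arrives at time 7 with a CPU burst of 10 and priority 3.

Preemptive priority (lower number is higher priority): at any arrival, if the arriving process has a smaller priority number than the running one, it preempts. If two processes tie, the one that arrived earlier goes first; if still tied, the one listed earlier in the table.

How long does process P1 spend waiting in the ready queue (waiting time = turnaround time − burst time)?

Gantt: | idle 0-1 | P1 1-8 | P6 8-14 | P7 14-24 | P3 24-34 | P4 34-35 | P5 35-40 | P2 40-47 |
Completion: P1=8  P2=47  P3=34  P4=35  P5=40  P6=14  P7=24
Waiting(P1) = turnaround − burst = 7 − 7 = 0

0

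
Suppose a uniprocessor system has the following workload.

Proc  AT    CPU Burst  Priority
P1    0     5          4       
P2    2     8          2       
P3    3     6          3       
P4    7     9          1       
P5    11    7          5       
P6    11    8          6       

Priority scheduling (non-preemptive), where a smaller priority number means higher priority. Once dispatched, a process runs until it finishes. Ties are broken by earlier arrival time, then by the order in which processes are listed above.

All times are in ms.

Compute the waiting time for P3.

19

Timeline: | P1 0-5 | P2 5-13 | P4 13-22 | P3 22-28 | P5 28-35 | P6 35-43 |
Completion: P1=5  P2=13  P3=28  P4=22  P5=35  P6=43
Turnaround (C−A): P1=5  P2=11  P3=25  P4=15  P5=24  P6=32
Waiting(P3) = turnaround − burst = 25 − 6 = 19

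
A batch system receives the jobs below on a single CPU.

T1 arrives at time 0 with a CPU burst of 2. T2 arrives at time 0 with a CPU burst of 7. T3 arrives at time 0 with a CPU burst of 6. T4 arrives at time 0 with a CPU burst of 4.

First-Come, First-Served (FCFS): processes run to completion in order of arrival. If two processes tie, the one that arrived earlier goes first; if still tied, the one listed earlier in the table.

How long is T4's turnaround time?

19

Timeline: | T1 0-2 | T2 2-9 | T3 9-15 | T4 15-19 |
Completion: T1=2  T2=9  T3=15  T4=19
Turnaround (C−A): T1=2  T2=9  T3=15  T4=19
Turnaround(T4) = completion − arrival = 19 − 0 = 19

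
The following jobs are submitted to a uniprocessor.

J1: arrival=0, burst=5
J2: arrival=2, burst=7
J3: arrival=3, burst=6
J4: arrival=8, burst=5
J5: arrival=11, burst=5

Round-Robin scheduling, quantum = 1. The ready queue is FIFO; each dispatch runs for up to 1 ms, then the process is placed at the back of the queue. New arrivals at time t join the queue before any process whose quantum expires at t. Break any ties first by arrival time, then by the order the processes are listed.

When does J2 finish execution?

25

Timeline: | J1 0-2 | J2 2-3 | J1 3-4 | J3 4-5 | J2 5-6 | J1 6-7 | J3 7-8 | J2 8-9 | J1 9-10 | J4 10-11 | J3 11-12 | J2 12-13 | J5 13-14 | J4 14-15 | J3 15-16 | J2 16-17 | J5 17-18 | J4 18-19 | J3 19-20 | J2 20-21 | J5 21-22 | J4 22-23 | J3 23-24 | J2 24-25 | J5 25-26 | J4 26-27 | J5 27-28 |
Completion: J1=10  J2=25  J3=24  J4=27  J5=28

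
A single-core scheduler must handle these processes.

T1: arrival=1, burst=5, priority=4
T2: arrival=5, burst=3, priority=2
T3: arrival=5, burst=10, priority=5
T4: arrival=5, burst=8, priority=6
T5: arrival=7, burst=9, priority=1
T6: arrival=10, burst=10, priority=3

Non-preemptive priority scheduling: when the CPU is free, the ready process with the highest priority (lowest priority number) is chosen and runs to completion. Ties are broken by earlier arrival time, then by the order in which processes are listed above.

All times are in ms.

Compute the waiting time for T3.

Gantt: | idle 0-1 | T1 1-6 | T2 6-9 | T5 9-18 | T6 18-28 | T3 28-38 | T4 38-46 |
Completion: T1=6  T2=9  T3=38  T4=46  T5=18  T6=28
Turnaround (C−A): T1=5  T2=4  T3=33  T4=41  T5=11  T6=18
Waiting(T3) = turnaround − burst = 33 − 10 = 23

23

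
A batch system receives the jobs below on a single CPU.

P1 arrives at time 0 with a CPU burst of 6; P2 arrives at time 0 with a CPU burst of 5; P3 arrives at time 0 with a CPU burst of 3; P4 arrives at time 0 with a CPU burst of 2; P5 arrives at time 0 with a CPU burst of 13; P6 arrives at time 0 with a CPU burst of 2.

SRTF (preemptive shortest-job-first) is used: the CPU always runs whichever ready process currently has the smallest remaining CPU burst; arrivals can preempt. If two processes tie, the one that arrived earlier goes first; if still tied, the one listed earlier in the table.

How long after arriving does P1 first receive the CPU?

Gantt: | P4 0-2 | P6 2-4 | P3 4-7 | P2 7-12 | P1 12-18 | P5 18-31 |
Completion: P1=18  P2=12  P3=7  P4=2  P5=31  P6=4
Turnaround (C−A): P1=18  P2=12  P3=7  P4=2  P5=31  P6=4
Response(P1) = first start − arrival = 12 − 0 = 12

12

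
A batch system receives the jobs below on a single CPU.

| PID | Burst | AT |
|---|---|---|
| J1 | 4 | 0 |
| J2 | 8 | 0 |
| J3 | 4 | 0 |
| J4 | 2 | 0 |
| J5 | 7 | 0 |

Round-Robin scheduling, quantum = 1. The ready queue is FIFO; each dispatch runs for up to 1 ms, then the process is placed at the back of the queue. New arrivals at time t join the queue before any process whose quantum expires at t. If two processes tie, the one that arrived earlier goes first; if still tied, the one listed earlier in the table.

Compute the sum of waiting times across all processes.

65

Schedule: | J1 0-1 | J2 1-2 | J3 2-3 | J4 3-4 | J5 4-5 | J1 5-6 | J2 6-7 | J3 7-8 | J4 8-9 | J5 9-10 | J1 10-11 | J2 11-12 | J3 12-13 | J5 13-14 | J1 14-15 | J2 15-16 | J3 16-17 | J5 17-18 | J2 18-19 | J5 19-20 | J2 20-21 | J5 21-22 | J2 22-23 | J5 23-24 | J2 24-25 |
Completion: J1=15  J2=25  J3=17  J4=9  J5=24
Turnaround (C−A): J1=15  J2=25  J3=17  J4=9  J5=24
Waiting = turnaround − burst: J1=11, J2=17, J3=13, J4=7, J5=17
Total waiting = 11 + 17 + 13 + 7 + 17 = 65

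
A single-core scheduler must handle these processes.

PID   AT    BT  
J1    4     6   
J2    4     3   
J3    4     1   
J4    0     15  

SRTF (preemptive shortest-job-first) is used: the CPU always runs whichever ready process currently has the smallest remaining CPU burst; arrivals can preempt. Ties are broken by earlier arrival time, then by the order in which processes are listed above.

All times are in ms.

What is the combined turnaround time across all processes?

Timeline: | J4 0-4 | J3 4-5 | J2 5-8 | J1 8-14 | J4 14-25 |
Completion: J1=14  J2=8  J3=5  J4=25
Turnaround = completion − arrival: J1=10, J2=4, J3=1, J4=25
Total turnaround = 10 + 4 + 1 + 25 = 40

40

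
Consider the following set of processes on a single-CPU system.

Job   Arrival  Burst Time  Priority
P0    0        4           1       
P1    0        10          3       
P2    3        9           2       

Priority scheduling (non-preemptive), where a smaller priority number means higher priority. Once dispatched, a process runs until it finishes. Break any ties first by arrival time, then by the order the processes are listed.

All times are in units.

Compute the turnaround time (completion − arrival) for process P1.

Gantt: | P0 0-4 | P2 4-13 | P1 13-23 |
Completion: P0=4  P1=23  P2=13
Turnaround(P1) = completion − arrival = 23 − 0 = 23

23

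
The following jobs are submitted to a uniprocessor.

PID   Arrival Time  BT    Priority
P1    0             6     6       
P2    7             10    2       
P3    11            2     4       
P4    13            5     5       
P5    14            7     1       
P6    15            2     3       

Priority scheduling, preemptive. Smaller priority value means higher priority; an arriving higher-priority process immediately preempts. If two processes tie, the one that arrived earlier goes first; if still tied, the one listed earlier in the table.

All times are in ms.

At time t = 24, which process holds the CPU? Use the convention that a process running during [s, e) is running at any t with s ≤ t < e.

Gantt: | P1 0-6 | idle 6-7 | P2 7-14 | P5 14-21 | P2 21-24 | P6 24-26 | P3 26-28 | P4 28-33 |
Completion: P1=6  P2=24  P3=28  P4=33  P5=21  P6=26

P6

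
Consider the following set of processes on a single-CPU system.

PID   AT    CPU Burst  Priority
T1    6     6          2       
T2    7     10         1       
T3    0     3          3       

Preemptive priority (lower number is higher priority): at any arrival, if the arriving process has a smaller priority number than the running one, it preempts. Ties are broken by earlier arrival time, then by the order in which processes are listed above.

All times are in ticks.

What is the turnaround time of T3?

Schedule: | T3 0-3 | idle 3-6 | T1 6-7 | T2 7-17 | T1 17-22 |
Completion: T1=22  T2=17  T3=3
Turnaround(T3) = completion − arrival = 3 − 0 = 3

3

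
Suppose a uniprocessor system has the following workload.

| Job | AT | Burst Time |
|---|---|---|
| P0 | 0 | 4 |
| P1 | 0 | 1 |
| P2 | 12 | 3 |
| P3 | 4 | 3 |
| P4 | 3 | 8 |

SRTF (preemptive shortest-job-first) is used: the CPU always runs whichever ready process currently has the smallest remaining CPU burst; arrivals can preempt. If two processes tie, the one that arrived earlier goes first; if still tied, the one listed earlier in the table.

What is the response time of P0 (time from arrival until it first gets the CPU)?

1

Schedule: | P1 0-1 | P0 1-5 | P3 5-8 | P4 8-12 | P2 12-15 | P4 15-19 |
Completion: P0=5  P1=1  P2=15  P3=8  P4=19
Turnaround (C−A): P0=5  P1=1  P2=3  P3=4  P4=16
Response(P0) = first start − arrival = 1 − 0 = 1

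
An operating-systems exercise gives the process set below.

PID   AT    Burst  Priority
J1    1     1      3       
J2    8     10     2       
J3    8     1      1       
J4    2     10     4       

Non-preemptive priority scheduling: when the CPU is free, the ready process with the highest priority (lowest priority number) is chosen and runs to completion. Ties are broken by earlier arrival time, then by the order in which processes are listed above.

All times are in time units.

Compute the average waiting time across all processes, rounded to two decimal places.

2.25

Timeline: | idle 0-1 | J1 1-2 | J4 2-12 | J3 12-13 | J2 13-23 |
Completion: J1=2  J2=23  J3=13  J4=12
Waiting times: J1=0, J2=5, J3=4, J4=0
Average waiting = (0+5+4+0) / 4 = 9/4 = 2.25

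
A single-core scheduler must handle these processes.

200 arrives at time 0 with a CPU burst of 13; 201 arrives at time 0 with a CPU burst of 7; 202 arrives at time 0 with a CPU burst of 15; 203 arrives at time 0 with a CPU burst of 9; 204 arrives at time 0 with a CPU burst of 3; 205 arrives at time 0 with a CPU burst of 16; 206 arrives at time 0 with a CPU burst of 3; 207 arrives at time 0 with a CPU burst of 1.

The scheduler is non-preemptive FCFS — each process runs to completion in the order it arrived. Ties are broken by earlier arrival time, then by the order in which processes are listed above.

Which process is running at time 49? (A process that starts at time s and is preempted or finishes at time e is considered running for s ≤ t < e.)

205

Schedule: | 200 0-13 | 201 13-20 | 202 20-35 | 203 35-44 | 204 44-47 | 205 47-63 | 206 63-66 | 207 66-67 |
Completion: 200=13  201=20  202=35  203=44  204=47  205=63  206=66  207=67
Turnaround (C−A): 200=13  201=20  202=35  203=44  204=47  205=63  206=66  207=67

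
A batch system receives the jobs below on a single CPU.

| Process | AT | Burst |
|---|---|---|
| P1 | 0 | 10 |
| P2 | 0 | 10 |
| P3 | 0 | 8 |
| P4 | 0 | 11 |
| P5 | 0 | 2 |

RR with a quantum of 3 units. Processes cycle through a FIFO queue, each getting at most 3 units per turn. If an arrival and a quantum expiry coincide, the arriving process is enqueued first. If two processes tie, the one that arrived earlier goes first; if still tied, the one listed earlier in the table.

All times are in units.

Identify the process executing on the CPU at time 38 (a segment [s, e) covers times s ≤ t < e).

P2

Schedule: | P1 0-3 | P2 3-6 | P3 6-9 | P4 9-12 | P5 12-14 | P1 14-17 | P2 17-20 | P3 20-23 | P4 23-26 | P1 26-29 | P2 29-32 | P3 32-34 | P4 34-37 | P1 37-38 | P2 38-39 | P4 39-41 |
Completion: P1=38  P2=39  P3=34  P4=41  P5=14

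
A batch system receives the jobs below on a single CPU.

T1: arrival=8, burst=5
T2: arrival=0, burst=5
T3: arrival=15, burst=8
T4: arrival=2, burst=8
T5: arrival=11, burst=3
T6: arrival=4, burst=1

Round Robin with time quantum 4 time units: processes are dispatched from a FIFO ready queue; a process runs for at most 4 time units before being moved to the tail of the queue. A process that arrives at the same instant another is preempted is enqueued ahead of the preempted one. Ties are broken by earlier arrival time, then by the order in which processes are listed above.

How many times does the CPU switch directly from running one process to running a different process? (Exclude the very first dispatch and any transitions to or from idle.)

8

Gantt: | T2 0-4 | T4 4-8 | T6 8-9 | T2 9-10 | T1 10-14 | T4 14-18 | T5 18-21 | T1 21-22 | T3 22-30 |
Completion: T1=22  T2=10  T3=30  T4=18  T5=21  T6=9
Turnaround (C−A): T1=14  T2=10  T3=15  T4=16  T5=10  T6=5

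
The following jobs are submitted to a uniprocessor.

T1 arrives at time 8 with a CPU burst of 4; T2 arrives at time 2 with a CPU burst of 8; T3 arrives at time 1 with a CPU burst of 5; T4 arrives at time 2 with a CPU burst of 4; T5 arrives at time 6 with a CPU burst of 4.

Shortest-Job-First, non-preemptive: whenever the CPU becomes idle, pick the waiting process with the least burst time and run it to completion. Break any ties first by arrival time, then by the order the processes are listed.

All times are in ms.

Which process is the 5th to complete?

Gantt: | idle 0-1 | T3 1-6 | T4 6-10 | T5 10-14 | T1 14-18 | T2 18-26 |
Completion: T1=18  T2=26  T3=6  T4=10  T5=14
Finish order: T3 → T4 → T5 → T1 → T2

T2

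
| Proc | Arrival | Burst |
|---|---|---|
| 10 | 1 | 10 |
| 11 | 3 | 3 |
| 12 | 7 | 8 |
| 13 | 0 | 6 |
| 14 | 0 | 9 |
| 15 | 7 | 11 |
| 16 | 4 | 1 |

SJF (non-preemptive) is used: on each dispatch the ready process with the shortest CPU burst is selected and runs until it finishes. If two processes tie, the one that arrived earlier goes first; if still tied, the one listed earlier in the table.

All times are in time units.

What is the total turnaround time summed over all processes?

131

Schedule: | 13 0-6 | 16 6-7 | 11 7-10 | 12 10-18 | 14 18-27 | 10 27-37 | 15 37-48 |
Completion: 10=37  11=10  12=18  13=6  14=27  15=48  16=7
Turnaround (C−A): 10=36  11=7  12=11  13=6  14=27  15=41  16=3
Turnaround = completion − arrival: 10=36, 11=7, 12=11, 13=6, 14=27, 15=41, 16=3
Total turnaround = 36 + 7 + 11 + 6 + 27 + 41 + 3 = 131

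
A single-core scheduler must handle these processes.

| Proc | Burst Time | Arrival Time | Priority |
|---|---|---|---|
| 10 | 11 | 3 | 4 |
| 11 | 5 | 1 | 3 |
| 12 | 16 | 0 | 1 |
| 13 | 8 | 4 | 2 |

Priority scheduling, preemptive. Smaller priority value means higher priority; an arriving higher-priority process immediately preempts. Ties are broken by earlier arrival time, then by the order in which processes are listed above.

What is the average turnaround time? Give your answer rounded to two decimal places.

Schedule: | 12 0-16 | 13 16-24 | 11 24-29 | 10 29-40 |
Completion: 10=40  11=29  12=16  13=24
Turnaround times: 10=37, 11=28, 12=16, 13=20
Average turnaround = (37+28+16+20) / 4 = 101/4 = 25.25

25.25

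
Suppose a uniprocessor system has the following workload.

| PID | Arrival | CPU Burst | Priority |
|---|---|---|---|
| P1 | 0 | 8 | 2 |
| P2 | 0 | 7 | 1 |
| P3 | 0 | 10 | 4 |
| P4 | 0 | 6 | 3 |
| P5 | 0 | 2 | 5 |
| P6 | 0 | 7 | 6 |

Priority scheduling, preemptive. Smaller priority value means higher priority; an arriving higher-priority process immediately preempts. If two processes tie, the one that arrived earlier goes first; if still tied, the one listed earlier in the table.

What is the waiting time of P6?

Schedule: | P2 0-7 | P1 7-15 | P4 15-21 | P3 21-31 | P5 31-33 | P6 33-40 |
Completion: P1=15  P2=7  P3=31  P4=21  P5=33  P6=40
Turnaround (C−A): P1=15  P2=7  P3=31  P4=21  P5=33  P6=40
Waiting(P6) = turnaround − burst = 40 − 7 = 33

33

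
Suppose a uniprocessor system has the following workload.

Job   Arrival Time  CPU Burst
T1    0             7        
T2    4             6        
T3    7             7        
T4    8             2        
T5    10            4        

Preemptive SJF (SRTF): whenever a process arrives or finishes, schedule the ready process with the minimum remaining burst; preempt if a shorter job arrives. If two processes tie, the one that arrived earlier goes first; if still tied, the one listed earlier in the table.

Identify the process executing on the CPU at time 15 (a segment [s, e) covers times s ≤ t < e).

T2

Schedule: | T1 0-7 | T2 7-8 | T4 8-10 | T5 10-14 | T2 14-19 | T3 19-26 |
Completion: T1=7  T2=19  T3=26  T4=10  T5=14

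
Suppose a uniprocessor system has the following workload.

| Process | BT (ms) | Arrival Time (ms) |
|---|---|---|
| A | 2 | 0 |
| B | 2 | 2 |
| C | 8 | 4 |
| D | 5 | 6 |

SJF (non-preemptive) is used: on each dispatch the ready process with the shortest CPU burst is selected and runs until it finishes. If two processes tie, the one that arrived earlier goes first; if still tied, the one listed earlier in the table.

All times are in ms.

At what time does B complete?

Timeline: | A 0-2 | B 2-4 | C 4-12 | D 12-17 |
Completion: A=2  B=4  C=12  D=17
Turnaround (C−A): A=2  B=2  C=8  D=11

4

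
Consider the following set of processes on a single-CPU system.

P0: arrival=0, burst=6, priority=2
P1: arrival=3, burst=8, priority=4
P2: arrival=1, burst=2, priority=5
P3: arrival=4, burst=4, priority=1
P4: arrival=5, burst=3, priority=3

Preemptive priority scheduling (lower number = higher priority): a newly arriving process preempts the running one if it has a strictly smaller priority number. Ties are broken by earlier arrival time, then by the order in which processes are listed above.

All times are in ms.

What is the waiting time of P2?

20

Timeline: | P0 0-4 | P3 4-8 | P0 8-10 | P4 10-13 | P1 13-21 | P2 21-23 |
Completion: P0=10  P1=21  P2=23  P3=8  P4=13
Waiting(P2) = turnaround − burst = 22 − 2 = 20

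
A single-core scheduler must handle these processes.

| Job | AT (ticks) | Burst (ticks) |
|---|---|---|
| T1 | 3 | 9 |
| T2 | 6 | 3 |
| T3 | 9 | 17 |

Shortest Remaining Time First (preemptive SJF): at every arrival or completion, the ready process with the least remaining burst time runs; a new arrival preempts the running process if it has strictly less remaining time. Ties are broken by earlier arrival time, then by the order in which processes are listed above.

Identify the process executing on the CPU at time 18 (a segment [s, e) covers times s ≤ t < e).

T3

Schedule: | idle 0-3 | T1 3-6 | T2 6-9 | T1 9-15 | T3 15-32 |
Completion: T1=15  T2=9  T3=32
Turnaround (C−A): T1=12  T2=3  T3=23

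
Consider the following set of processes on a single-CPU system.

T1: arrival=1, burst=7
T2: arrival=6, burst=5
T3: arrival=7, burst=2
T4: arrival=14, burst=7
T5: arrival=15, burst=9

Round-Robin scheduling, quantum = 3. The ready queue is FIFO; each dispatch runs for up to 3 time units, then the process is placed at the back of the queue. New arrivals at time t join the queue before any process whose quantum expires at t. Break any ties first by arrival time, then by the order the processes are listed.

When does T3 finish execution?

Schedule: | idle 0-1 | T1 1-7 | T2 7-10 | T3 10-12 | T1 12-13 | T2 13-15 | T4 15-18 | T5 18-21 | T4 21-24 | T5 24-27 | T4 27-28 | T5 28-31 |
Completion: T1=13  T2=15  T3=12  T4=28  T5=31
Turnaround (C−A): T1=12  T2=9  T3=5  T4=14  T5=16

12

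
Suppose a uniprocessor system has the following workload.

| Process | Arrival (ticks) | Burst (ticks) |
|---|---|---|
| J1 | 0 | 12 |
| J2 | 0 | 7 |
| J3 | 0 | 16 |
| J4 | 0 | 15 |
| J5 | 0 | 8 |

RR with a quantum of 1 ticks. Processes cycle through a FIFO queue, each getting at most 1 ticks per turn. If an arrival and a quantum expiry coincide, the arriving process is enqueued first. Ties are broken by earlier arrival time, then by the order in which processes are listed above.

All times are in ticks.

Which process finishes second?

J5

Gantt: | J1 0-1 | J2 1-2 | J3 2-3 | J4 3-4 | J5 4-5 | J1 5-6 | J2 6-7 | J3 7-8 | J4 8-9 | J5 9-10 | J1 10-11 | J2 11-12 | J3 12-13 | J4 13-14 | J5 14-15 | J1 15-16 | J2 16-17 | J3 17-18 | J4 18-19 | J5 19-20 | J1 20-21 | J2 21-22 | J3 22-23 | J4 23-24 | J5 24-25 | J1 25-26 | J2 26-27 | J3 27-28 | J4 28-29 | J5 29-30 | J1 30-31 | J2 31-32 | J3 32-33 | J4 33-34 | J5 34-35 | J1 35-36 | J3 36-37 | J4 37-38 | J5 38-39 | J1 39-40 | J3 40-41 | J4 41-42 | J1 42-43 | J3 43-44 | J4 44-45 | J1 45-46 | J3 46-47 | J4 47-48 | J1 48-49 | J3 49-50 | J4 50-51 | J3 51-52 | J4 52-53 | J3 53-54 | J4 54-55 | J3 55-56 | J4 56-57 | J3 57-58 |
Completion: J1=49  J2=32  J3=58  J4=57  J5=39
Finish order: J2 → J5 → J1 → J4 → J3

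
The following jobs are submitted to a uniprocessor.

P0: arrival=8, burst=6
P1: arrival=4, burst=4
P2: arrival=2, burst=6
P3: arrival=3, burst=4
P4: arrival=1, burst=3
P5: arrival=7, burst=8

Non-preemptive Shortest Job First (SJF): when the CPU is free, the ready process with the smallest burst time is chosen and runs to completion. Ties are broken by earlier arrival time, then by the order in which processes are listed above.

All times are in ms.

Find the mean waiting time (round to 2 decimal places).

Schedule: | idle 0-1 | P4 1-4 | P3 4-8 | P1 8-12 | P2 12-18 | P0 18-24 | P5 24-32 |
Completion: P0=24  P1=12  P2=18  P3=8  P4=4  P5=32
Waiting times: P0=10, P1=4, P2=10, P3=1, P4=0, P5=17
Average waiting = (10+4+10+1+0+17) / 6 = 42/6 = 7.00

7.00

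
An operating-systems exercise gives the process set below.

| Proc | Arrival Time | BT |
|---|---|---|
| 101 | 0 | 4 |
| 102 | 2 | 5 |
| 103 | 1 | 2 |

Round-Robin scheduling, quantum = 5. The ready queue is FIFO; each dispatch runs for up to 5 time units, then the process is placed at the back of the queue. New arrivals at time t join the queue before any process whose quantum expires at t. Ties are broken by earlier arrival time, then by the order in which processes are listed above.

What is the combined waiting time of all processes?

7

Timeline: | 101 0-4 | 103 4-6 | 102 6-11 |
Completion: 101=4  102=11  103=6
Waiting = turnaround − burst: 101=0, 102=4, 103=3
Total waiting = 0 + 4 + 3 = 7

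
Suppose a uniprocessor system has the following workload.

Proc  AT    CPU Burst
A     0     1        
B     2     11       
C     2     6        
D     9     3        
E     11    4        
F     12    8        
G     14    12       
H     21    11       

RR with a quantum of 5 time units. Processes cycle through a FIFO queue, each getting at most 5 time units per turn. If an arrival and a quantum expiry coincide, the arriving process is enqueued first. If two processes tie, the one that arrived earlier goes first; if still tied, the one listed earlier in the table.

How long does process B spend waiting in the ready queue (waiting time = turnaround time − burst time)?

Schedule: | A 0-1 | idle 1-2 | B 2-7 | C 7-12 | B 12-17 | D 17-20 | E 20-24 | F 24-29 | C 29-30 | G 30-35 | B 35-36 | H 36-41 | F 41-44 | G 44-49 | H 49-54 | G 54-56 | H 56-57 |
Completion: A=1  B=36  C=30  D=20  E=24  F=44  G=56  H=57
Waiting(B) = turnaround − burst = 34 − 11 = 23

23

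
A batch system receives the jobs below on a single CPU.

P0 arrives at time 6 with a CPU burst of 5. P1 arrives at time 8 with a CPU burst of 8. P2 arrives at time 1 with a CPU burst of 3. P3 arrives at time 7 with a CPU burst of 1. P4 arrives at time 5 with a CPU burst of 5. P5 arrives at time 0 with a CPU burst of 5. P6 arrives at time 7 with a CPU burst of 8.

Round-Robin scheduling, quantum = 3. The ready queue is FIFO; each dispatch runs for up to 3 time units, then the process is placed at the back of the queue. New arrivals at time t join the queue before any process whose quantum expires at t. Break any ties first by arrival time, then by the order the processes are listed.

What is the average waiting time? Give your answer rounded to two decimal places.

Gantt: | P5 0-3 | P2 3-6 | P5 6-8 | P4 8-11 | P0 11-14 | P3 14-15 | P6 15-18 | P1 18-21 | P4 21-23 | P0 23-25 | P6 25-28 | P1 28-31 | P6 31-33 | P1 33-35 |
Completion: P0=25  P1=35  P2=6  P3=15  P4=23  P5=8  P6=33
Waiting times: P0=14, P1=19, P2=2, P3=7, P4=13, P5=3, P6=18
Average waiting = (14+19+2+7+13+3+18) / 7 = 76/7 = 10.86

10.86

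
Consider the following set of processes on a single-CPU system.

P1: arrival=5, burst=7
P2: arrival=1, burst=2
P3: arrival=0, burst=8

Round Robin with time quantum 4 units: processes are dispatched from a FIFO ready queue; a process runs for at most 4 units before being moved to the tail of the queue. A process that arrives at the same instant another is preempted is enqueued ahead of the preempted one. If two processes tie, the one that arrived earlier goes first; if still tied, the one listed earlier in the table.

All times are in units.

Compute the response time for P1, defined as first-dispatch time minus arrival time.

5

Gantt: | P3 0-4 | P2 4-6 | P3 6-10 | P1 10-17 |
Completion: P1=17  P2=6  P3=10
Turnaround (C−A): P1=12  P2=5  P3=10
Response(P1) = first start − arrival = 10 − 5 = 5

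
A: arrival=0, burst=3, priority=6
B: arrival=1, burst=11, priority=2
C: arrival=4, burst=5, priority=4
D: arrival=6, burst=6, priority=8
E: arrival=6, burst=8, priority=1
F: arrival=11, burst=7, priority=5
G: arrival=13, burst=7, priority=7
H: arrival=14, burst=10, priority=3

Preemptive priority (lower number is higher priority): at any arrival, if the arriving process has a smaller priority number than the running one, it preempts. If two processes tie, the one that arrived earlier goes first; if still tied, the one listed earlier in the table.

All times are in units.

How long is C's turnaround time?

Gantt: | A 0-1 | B 1-6 | E 6-14 | B 14-20 | H 20-30 | C 30-35 | F 35-42 | A 42-44 | G 44-51 | D 51-57 |
Completion: A=44  B=20  C=35  D=57  E=14  F=42  G=51  H=30
Turnaround (C−A): A=44  B=19  C=31  D=51  E=8  F=31  G=38  H=16
Turnaround(C) = completion − arrival = 35 − 4 = 31

31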